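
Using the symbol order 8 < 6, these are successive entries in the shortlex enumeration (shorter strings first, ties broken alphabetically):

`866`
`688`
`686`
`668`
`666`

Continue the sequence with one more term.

After 666 the length-3 strings are exhausted; the first length-4 string is 4 copies of 8.

8888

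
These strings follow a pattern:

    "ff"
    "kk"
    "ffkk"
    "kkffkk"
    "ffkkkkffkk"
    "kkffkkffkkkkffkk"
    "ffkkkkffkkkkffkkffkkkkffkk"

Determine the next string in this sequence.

kkffkkffkkkkffkkffkkkkffkkkkffkkffkkkkffkk

Each term (from the third on) is the two preceding terms concatenated in order: term 3 = ff·kk = ffkk.
The next term joins kkffkkffkkkkffkk and ffkkkkffkkkkffkkffkkkkffkk.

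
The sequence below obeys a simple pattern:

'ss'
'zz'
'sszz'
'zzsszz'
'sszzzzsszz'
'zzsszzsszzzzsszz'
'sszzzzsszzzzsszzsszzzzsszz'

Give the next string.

Each term (from the third on) is the two preceding terms concatenated in order: term 3 = ss·zz = sszz.
So term 8 is zzsszzsszzzzsszz·sszzzzsszzzzsszzsszzzzsszz.

zzsszzsszzzzsszzsszzzzsszzzzsszzsszzzzsszz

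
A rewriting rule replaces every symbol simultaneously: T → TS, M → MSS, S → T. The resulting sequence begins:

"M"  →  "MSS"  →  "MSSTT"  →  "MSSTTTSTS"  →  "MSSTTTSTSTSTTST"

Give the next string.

Applying the rule to each of the 15 symbols of MSSTTTSTSTSTTST gives the pieces MSS T T TS TS TS T TS T TS T TS TS T TS, which concatenate to the answer.

MSSTTTSTSTSTTSTTSTTSTSTTS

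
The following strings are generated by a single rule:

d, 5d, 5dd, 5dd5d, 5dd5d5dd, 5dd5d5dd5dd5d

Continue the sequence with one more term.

5dd5d5dd5dd5d5dd5d5dd

This is a Fibonacci-style word recurrence s(k) = s(k−1)·s(k−2): e.g. 5d·d = 5dd.
The next term joins 5dd5d5dd5dd5d and 5dd5d5dd.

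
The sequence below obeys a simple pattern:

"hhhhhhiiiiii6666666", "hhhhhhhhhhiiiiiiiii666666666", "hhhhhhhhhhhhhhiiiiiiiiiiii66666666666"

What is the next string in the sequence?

hhhhhhhhhhhhhhhhhhiiiiiiiiiiiiiii6666666666666

The n-th term is 4n-2 h's then 3n i's then 2n+3 6's, where the shown terms are n = 2, 3, 4.
For the next term, n = 5, so the run lengths are 18, 15, 13.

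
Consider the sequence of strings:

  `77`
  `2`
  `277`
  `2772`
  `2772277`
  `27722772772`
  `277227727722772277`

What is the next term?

27722772772277227727722772772

Each term (from the third on) is the previous term followed by the one before it: term 3 = 2·77 = 277.
So term 8 is 277227727722772277·27722772772.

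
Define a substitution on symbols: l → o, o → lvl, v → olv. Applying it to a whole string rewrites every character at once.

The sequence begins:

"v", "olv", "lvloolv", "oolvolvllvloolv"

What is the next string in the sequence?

φ(oolvolvllvloolv) expands symbol-by-symbol to lvl lvl o olv lvl o olv o o olv o lvl lvl o olv; joining the 15 pieces gives the next term.

lvllvloolvlvloolvooolvolvllvloolv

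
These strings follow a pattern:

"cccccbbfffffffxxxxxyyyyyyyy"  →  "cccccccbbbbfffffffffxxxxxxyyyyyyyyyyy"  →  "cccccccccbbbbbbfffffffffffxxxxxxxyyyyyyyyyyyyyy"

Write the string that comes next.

The n-th term is 2n+1 c's then 2n-2 b's then 2n+3 f's then n+3 x's then 3n+2 y's, where the shown terms are n = 2, 3, 4.
For the next term, n = 5, so the run lengths are 11, 8, 13, 8, 17.

cccccccccccbbbbbbbbfffffffffffffxxxxxxxxyyyyyyyyyyyyyyyyy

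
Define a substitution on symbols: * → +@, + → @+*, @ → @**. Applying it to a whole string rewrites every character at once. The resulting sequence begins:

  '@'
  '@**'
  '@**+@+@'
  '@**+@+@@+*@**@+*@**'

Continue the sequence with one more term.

Applying the rule to each of the 19 symbols of @**+@+@@+*@**@+*@** gives the pieces @** +@ +@ @+* @** @+* @** @** @+* +@ @** +@ +@ @** @+* +@ @** +@ +@, which concatenate to the answer.

@**+@+@@+*@**@+*@**@**@+*+@@**+@+@@**@+*+@@**+@+@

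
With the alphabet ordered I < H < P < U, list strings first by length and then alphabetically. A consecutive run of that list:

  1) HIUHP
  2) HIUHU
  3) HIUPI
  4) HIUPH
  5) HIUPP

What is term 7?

HIUUI

Advancing 2 positions from HIUPP through HIUPP → HIUPU reaches term 7.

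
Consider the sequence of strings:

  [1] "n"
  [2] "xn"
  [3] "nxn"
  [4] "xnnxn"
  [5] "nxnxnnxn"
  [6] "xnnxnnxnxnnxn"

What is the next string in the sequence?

nxnxnnxnxnnxnnxnxnnxn

From term 3 onward, concatenate the second-to-last term with the last: n·xn = nxn, xn·nxn = xnnxn, …
So term 7 is nxnxnnxn·xnnxnnxnxnnxn.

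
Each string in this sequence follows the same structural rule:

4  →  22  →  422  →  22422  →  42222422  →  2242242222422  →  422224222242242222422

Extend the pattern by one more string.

2242242222422422224222242242222422

From term 3 onward, concatenate the second-to-last term with the last: 4·22 = 422, 22·422 = 22422, …
So term 8 is 2242242222422·422224222242242222422.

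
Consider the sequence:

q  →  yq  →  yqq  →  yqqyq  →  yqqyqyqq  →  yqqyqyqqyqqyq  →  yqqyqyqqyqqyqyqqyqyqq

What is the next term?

yqqyqyqqyqqyqyqqyqyqqyqqyqyqqyqqyq

This is a Fibonacci-style word recurrence s(k) = s(k−1)·s(k−2): e.g. yq·q = yqq.
The next term joins yqqyqyqqyqqyqyqqyqyqq and yqqyqyqqyqqyq.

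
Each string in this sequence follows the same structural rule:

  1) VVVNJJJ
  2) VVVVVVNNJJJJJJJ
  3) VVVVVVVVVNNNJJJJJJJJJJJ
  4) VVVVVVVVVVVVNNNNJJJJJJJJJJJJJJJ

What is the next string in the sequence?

VVVVVVVVVVVVVVVNNNNNJJJJJJJJJJJJJJJJJJJ

Term n consists of 3n V's, followed by n N's, followed by 4n-1 J's (n = 1, 2, …).
Setting n = 5 gives 15, 5, 19 characters in each block.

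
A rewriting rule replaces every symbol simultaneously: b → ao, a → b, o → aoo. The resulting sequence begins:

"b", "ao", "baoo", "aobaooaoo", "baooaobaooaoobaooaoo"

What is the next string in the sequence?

aobaooaoobaooaobaooaoobaooaooaobaooaoobaooaoo

Replace each of the 20 characters of baooaobaooaoobaooaoo in place — ao b aoo aoo b aoo ao b aoo aoo b aoo aoo ao b aoo aoo b aoo aoo — and concatenate.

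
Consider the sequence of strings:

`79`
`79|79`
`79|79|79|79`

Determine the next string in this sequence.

79|79|79|79|79|79|79|79

s(k+1) = s(k)·|·s(k) — each term doubles the last with '|' between the halves.
So the next term is two copies of 79|79|79|79 with '|' between the halves.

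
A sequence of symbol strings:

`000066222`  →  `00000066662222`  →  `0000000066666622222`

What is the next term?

Each string has the form 0^{2n+2} 6^{2n} 2^{n+2} (n = 1, 2, …).
At n = 4 the blocks have lengths 10, 8, 6.

000000000066666666222222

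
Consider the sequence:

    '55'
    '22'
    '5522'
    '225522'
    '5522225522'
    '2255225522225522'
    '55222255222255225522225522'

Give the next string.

From term 3 onward, concatenate the second-to-last term with the last: 55·22 = 5522, 22·5522 = 225522, …
The next term joins 2255225522225522 and 55222255222255225522225522.

225522552222552255222255222255225522225522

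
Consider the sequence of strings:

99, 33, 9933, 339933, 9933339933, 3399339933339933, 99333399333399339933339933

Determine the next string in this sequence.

This is a Fibonacci-style word recurrence s(k) = s(k−2)·s(k−1): e.g. 99·33 = 9933.
Continuing: 3399339933339933 · 99333399333399339933339933 gives term 8.

339933993333993399333399333399339933339933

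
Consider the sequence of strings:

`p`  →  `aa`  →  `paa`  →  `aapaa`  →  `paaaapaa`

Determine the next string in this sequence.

aapaapaaaapaa

This is a Fibonacci-style word recurrence s(k) = s(k−2)·s(k−1): e.g. p·aa = paa.
The next term joins aapaa and paaaapaa.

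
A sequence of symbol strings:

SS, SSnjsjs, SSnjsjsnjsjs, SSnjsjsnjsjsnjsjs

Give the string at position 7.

Each term is the previous one with njsjs appended.
From SSnjsjsnjsjsnjsjs, 3 further steps: SSnjsjsnjsjsnjsjs → SSnjsjsnjsjsnjsjsnjsjs → SSnjsjsnjsjsnjsjsnjsjsnjsjs → (answer).

SSnjsjsnjsjsnjsjsnjsjsnjsjsnjsjs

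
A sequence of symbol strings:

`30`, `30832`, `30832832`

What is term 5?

30832832832832

Each term is the previous one with 832 appended.
From 30832832, 2 further steps: 30832832 → 30832832832 → (answer).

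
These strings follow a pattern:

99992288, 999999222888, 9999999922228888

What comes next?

The n-th term is 2n 9's then n 2's then n 8's, where the shown terms are n = 2, 3, 4.
At n = 5 the blocks have lengths 10, 5, 5.

99999999992222288888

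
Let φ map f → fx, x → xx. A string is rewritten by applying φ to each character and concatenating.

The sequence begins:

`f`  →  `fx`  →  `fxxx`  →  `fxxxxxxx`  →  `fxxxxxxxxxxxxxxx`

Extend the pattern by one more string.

φ(fxxxxxxxxxxxxxxx) expands symbol-by-symbol to fx xx xx xx xx xx xx xx xx xx xx xx xx xx xx xx; joining the 16 pieces gives the next term.

fxxxxxxxxxxxxxxxxxxxxxxxxxxxxxxx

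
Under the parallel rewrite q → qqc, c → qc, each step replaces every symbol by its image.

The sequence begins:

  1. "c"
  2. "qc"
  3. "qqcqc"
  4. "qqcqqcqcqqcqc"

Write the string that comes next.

φ(qqcqqcqcqqcqc) expands symbol-by-symbol to qqc qqc qc qqc qqc qc qqc qc qqc qqc qc qqc qc; joining the 13 pieces gives the next term.

qqcqqcqcqqcqqcqcqqcqcqqcqqcqcqqcqc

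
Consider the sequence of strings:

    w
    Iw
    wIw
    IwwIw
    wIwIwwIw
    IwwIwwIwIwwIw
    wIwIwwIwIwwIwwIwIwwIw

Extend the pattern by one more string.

IwwIwwIwIwwIwwIwIwwIwIwwIwwIwIwwIw

From term 3 onward, concatenate the second-to-last term with the last: w·Iw = wIw, Iw·wIw = IwwIw, …
So term 8 is IwwIwwIwIwwIw·wIwIwwIwIwwIwwIwIwwIw.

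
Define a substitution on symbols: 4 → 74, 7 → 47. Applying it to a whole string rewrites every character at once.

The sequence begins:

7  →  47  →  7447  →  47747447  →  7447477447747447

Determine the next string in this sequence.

47747447744747747447477447747447

Replace each of the 16 characters of 7447477447747447 in place — 47 74 74 47 74 47 47 74 74 47 47 74 47 74 74 47 — and concatenate.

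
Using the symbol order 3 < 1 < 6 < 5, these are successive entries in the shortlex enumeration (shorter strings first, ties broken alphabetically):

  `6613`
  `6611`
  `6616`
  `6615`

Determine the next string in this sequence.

Treat 6615 as a base-4 numeral over the given alphabet and add one, carrying through any trailing 5's.

6663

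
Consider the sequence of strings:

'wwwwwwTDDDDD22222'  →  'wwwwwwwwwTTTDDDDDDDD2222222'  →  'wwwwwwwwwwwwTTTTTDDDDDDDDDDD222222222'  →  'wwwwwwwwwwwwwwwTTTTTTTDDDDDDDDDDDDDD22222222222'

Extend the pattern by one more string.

Each string has the form w^{3n+3} T^{2n-1} D^{3n+2} 2^{2n+3} (n = 1, 2, …).
Setting n = 5 gives 18, 9, 17, 13 characters in each block.

wwwwwwwwwwwwwwwwwwTTTTTTTTTDDDDDDDDDDDDDDDDD2222222222222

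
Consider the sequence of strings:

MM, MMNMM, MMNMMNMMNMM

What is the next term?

Every step duplicates the string with 'N' between the halves.
So the next term is two copies of MMNMMNMMNMM with 'N' between the halves.

MMNMMNMMNMMNMMNMMNMMNMM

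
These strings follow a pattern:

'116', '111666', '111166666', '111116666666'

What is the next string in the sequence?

The n-th term is n+1 1's then 2n-1 6's (n = 1, 2, …).
For the next term, n = 5, so the run lengths are 6, 9.

111111666666666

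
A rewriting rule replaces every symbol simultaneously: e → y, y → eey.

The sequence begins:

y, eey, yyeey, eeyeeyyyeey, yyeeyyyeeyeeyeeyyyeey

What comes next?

eeyeeyyyeeyeeyeeyyyeeyyyeeyyyeeyeeyeeyyyeey

φ(yyeeyyyeeyeeyeeyyyeey) expands symbol-by-symbol to eey eey y y eey eey eey y y eey y y eey y y eey eey eey y y eey; joining the 21 pieces gives the next term.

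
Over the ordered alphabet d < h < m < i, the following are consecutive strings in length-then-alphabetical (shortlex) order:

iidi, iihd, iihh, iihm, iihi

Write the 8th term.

iimm

Continuing the enumeration 3 steps past iihi: iihi → iimd → iimh → (answer).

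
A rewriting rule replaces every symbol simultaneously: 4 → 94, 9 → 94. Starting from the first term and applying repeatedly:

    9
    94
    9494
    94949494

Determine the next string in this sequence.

9494949494949494

Expanding 94949494: 9→94, 4→94, 9→94, 4→94, 9→94, 4→94, 9→94, 4→94. Concatenated: 94 94 94 94 94 94 94 94.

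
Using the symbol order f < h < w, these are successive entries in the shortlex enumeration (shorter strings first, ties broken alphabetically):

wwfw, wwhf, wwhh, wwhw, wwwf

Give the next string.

wwwh

Find the rightmost character of wwwf below w, bump it to the next letter, and reset everything to its right to f.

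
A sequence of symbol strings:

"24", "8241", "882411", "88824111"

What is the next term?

8888241111

s(k+1) = 8·s(k)·1, so each term gains 8 as a prefix and 1 as a suffix.
So the next term is 8·88824111·1.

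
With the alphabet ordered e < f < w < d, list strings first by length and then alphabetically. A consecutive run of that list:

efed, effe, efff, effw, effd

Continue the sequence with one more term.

efwe

The successor of effd increments the rightmost position that isn't already d and resets every position after it to e.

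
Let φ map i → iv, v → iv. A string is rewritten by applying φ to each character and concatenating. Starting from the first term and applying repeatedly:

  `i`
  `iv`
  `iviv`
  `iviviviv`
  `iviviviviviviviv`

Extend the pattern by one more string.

Rewriting the 16 symbols of iviviviviviviviv one by one yields iv iv iv iv iv iv iv iv iv iv iv iv iv iv iv iv; concatenated:

iviviviviviviviviviviviviviviviv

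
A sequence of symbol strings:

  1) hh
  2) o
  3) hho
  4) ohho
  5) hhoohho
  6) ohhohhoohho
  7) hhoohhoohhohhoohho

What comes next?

ohhohhoohhohhoohhoohhohhoohho

This is a Fibonacci-style word recurrence s(k) = s(k−2)·s(k−1): e.g. hh·o = hho.
The next term joins ohhohhoohho and hhoohhoohhohhoohho.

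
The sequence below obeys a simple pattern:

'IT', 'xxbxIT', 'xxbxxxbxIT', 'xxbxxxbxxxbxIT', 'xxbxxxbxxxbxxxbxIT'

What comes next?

Every step adds xxbx at the front: s(k+1) = xxbx·s(k).
Applying this once more to xxbxxxbxxxbxxxbxIT:

xxbxxxbxxxbxxxbxxxbxIT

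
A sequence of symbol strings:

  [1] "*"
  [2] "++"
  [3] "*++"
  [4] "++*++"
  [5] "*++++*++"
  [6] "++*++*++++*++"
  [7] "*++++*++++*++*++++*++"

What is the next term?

This is a Fibonacci-style word recurrence s(k) = s(k−2)·s(k−1): e.g. *·++ = *++.
So term 8 is ++*++*++++*++·*++++*++++*++*++++*++.

++*++*++++*++*++++*++++*++*++++*++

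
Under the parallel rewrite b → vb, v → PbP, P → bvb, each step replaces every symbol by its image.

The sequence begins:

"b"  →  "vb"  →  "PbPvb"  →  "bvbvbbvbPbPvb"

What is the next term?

Replace each of the 13 characters of bvbvbbvbPbPvb in place — vb PbP vb PbP vb vb PbP vb bvb vb bvb PbP vb — and concatenate.

vbPbPvbPbPvbvbPbPvbbvbvbbvbPbPvb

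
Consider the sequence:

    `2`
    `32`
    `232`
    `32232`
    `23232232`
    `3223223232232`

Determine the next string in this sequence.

232322323223223232232

Each term (from the third on) is the two preceding terms concatenated in order: term 3 = 2·32 = 232.
The next term joins 23232232 and 3223223232232.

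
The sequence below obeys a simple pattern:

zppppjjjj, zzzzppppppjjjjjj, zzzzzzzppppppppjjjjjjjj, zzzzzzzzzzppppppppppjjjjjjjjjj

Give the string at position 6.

zzzzzzzzzzzzzzzzppppppppppppppjjjjjjjjjjjjjj

The n-th term is 3n-2 z's then 2n+2 p's then 2n+2 j's (n = 1, 2, …).
Setting n = 6 gives 16, 14, 14 characters in each block.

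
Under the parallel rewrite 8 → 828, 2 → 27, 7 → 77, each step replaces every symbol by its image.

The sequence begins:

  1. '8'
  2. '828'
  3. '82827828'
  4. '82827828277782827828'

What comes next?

Rewriting the 20 symbols of 82827828277782827828 one by one yields 828 27 828 27 77 828 27 828 27 77 77 77 828 27 828 27 77 828 27 828; concatenated:

828278282777828278282777777782827828277782827828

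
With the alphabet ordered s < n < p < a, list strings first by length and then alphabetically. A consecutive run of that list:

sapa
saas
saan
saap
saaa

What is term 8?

nssp

Continuing the enumeration 3 steps past saaa: saaa → nsss → nssn → (answer).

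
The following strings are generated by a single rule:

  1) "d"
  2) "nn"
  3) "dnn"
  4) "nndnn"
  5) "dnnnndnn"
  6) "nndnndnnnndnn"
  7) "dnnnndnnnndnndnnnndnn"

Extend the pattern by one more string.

Each term (from the third on) is the two preceding terms concatenated in order: term 3 = d·nn = dnn.
So term 8 is nndnndnnnndnn·dnnnndnnnndnndnnnndnn.

nndnndnnnndnndnnnndnnnndnndnnnndnn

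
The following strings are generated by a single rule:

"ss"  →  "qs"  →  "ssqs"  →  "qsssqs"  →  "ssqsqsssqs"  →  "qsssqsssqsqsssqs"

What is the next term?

Each term (from the third on) is the two preceding terms concatenated in order: term 3 = ss·qs = ssqs.
Continuing: ssqsqsssqs · qsssqsssqsqsssqs gives term 7.

ssqsqsssqsqsssqsssqsqsssqs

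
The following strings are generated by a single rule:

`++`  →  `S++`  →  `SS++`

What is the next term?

Every step adds S at the front: s(k+1) = S·s(k).
One more step from SS++ gives the answer.

SSS++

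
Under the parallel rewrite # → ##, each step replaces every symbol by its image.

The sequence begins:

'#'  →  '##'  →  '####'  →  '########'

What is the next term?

################

Apply φ to ######## symbol by symbol: #→##, #→##, #→##, #→##, #→##, #→##, #→##, #→##; joined: ## ## ## ## ## ## ## ##.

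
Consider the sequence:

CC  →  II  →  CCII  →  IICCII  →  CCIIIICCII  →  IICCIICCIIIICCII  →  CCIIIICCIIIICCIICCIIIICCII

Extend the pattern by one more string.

IICCIICCIIIICCIICCIIIICCIIIICCIICCIIIICCII

From term 3 onward, concatenate the second-to-last term with the last: CC·II = CCII, II·CCII = IICCII, …
The next term joins IICCIICCIIIICCII and CCIIIICCIIIICCIICCIIIICCII.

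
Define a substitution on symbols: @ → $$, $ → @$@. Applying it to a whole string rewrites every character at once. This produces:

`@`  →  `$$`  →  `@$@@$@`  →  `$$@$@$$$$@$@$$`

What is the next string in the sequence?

@$@@$@$$@$@$$@$@@$@@$@@$@$$@$@$$@$@@$@

Applying the rule to each of the 14 symbols of $$@$@$$$$@$@$$ gives the pieces @$@ @$@ $$ @$@ $$ @$@ @$@ @$@ @$@ $$ @$@ $$ @$@ @$@, which concatenate to the answer.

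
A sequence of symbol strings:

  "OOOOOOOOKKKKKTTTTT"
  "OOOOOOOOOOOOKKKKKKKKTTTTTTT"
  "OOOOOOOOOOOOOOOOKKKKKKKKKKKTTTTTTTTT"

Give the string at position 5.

OOOOOOOOOOOOOOOOOOOOOOOOKKKKKKKKKKKKKKKKKTTTTTTTTTTTTT

Each string has the form O^{4n} K^{3n-1} T^{2n+1}, where the shown terms are n = 2, 3, 4.
For term 5, n = 6, so the run lengths are 24, 17, 13.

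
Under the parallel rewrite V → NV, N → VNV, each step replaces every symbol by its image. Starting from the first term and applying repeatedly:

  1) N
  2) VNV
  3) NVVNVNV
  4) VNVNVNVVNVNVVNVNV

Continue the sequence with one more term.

Rewriting the 17 symbols of VNVNVNVVNVNVVNVNV one by one yields NV VNV NV VNV NV VNV NV NV VNV NV VNV NV NV VNV NV VNV NV; concatenated:

NVVNVNVVNVNVVNVNVNVVNVNVVNVNVNVVNVNVVNVNV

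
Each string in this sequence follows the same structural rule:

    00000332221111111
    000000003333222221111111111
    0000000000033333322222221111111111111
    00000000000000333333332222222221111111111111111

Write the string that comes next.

Each string has the form 0^{3n-1} 3^{2n-2} 2^{2n-1} 1^{3n+1}, where the shown terms are n = 2, 3, 4, 5.
Setting n = 6 gives 17, 10, 11, 19 characters in each block.

000000000000000003333333333222222222221111111111111111111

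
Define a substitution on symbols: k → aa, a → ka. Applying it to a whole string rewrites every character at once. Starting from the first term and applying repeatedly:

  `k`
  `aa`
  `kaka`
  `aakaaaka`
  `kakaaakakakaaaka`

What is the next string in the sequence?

Rewriting the 16 symbols of kakaaakakakaaaka one by one yields aa ka aa ka ka ka aa ka aa ka aa ka ka ka aa ka; concatenated:

aakaaakakakaaakaaakaaakakakaaaka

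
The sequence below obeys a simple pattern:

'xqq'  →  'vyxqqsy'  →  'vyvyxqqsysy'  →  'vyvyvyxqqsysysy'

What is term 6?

s(k+1) = vy·s(k)·sy, so each term gains vy as a prefix and sy as a suffix.
From vyvyvyxqqsysysy, 2 further steps: vyvyvyxqqsysysy → vyvyvyvyxqqsysysysy → (answer).

vyvyvyvyvyxqqsysysysysy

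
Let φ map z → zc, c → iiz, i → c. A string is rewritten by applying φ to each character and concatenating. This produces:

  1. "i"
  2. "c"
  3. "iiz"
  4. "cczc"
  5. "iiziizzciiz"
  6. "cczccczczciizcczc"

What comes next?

iiziizzciiziiziizzciizzciizcczciiziizzciiz

Applying the rule to each of the 17 symbols of cczccczczciizcczc gives the pieces iiz iiz zc iiz iiz iiz zc iiz zc iiz c c zc iiz iiz zc iiz, which concatenate to the answer.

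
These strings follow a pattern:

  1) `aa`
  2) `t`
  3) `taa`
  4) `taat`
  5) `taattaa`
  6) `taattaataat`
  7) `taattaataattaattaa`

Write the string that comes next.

taattaataattaattaataattaataat

From term 3 onward, concatenate the last term with the second-to-last: t·aa = taa, taa·t = taat, …
So term 8 is taattaataattaattaa·taattaataat.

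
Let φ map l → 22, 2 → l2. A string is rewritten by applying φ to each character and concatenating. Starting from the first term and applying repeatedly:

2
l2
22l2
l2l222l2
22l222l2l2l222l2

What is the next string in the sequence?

φ(22l222l2l2l222l2) expands symbol-by-symbol to l2 l2 22 l2 l2 l2 22 l2 22 l2 22 l2 l2 l2 22 l2; joining the 16 pieces gives the next term.

l2l222l2l2l222l222l222l2l2l222l2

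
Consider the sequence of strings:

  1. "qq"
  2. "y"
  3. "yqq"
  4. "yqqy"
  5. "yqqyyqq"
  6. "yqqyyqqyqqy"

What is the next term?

yqqyyqqyqqyyqqyyqq

From term 3 onward, concatenate the last term with the second-to-last: y·qq = yqq, yqq·y = yqqy, …
The next term joins yqqyyqqyqqy and yqqyyqq.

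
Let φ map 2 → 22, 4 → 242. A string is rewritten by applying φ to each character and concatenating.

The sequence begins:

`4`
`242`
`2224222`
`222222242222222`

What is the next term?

2222222222222224222222222222222

Applying the rule to each of the 15 symbols of 222222242222222 gives the pieces 22 22 22 22 22 22 22 242 22 22 22 22 22 22 22, which concatenate to the answer.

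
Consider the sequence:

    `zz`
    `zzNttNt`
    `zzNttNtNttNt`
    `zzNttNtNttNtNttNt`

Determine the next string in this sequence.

The strings grow by a fixed suffix NttNt each time.
Applying this once more to zzNttNtNttNtNttNt:

zzNttNtNttNtNttNtNttNt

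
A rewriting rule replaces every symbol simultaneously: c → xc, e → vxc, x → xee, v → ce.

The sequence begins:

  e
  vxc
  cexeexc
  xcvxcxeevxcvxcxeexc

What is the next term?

xeexccexeexcxeevxcvxccexeexccexeexcxeevxcvxcxeexc

Replace each of the 19 characters of xcvxcxeevxcvxcxeexc in place — xee xc ce xee xc xee vxc vxc ce xee xc ce xee xc xee vxc vxc xee xc — and concatenate.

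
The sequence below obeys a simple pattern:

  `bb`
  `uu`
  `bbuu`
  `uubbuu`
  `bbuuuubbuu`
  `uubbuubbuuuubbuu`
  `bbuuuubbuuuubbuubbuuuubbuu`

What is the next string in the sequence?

This is a Fibonacci-style word recurrence s(k) = s(k−2)·s(k−1): e.g. bb·uu = bbuu.
So term 8 is uubbuubbuuuubbuu·bbuuuubbuuuubbuubbuuuubbuu.

uubbuubbuuuubbuubbuuuubbuuuubbuubbuuuubbuu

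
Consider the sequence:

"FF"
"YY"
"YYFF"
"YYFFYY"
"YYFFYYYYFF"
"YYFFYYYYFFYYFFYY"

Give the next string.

YYFFYYYYFFYYFFYYYYFFYYYYFF

Each term (from the third on) is the previous term followed by the one before it: term 3 = YY·FF = YYFF.
The next term joins YYFFYYYYFFYYFFYY and YYFFYYYYFF.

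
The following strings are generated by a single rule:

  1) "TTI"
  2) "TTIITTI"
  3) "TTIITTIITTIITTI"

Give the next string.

TTIITTIITTIITTIITTIITTIITTIITTI

Every step duplicates the string with 'I' between the halves.
One more doubling of TTIITTIITTIITTI gives the answer.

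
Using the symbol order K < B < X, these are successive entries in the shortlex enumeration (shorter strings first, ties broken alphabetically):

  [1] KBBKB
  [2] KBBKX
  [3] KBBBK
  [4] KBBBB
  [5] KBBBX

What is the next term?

KBBXK

The successor of KBBBX increments the rightmost position that isn't already X and resets every position after it to K.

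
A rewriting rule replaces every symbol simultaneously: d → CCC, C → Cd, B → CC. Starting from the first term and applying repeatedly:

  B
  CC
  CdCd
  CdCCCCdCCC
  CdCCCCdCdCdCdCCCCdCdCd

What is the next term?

CdCCCCdCdCdCdCCCCdCCCCdCCCCdCCCCdCdCdCdCCCCdCCCCdCCC

Replace each of the 22 characters of CdCCCCdCdCdCdCCCCdCdCd in place — Cd CCC Cd Cd Cd Cd CCC Cd CCC Cd CCC Cd CCC Cd Cd Cd Cd CCC Cd CCC Cd CCC — and concatenate.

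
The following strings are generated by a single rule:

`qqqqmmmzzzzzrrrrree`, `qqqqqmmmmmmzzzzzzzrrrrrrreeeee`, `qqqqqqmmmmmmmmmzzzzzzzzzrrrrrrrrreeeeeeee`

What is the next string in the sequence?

qqqqqqqmmmmmmmmmmmmzzzzzzzzzzzrrrrrrrrrrreeeeeeeeeee

Each string has the form q^{n+3} m^{3n} z^{2n+3} r^{2n+3} e^{3n-1} (n = 1, 2, …).
For the next term, n = 4, so the run lengths are 7, 12, 11, 11, 11.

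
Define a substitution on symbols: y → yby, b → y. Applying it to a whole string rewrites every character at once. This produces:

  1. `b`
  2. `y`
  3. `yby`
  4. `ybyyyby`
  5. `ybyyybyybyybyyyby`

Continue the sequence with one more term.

Applying the rule to each of the 17 symbols of ybyyybyybyybyyyby gives the pieces yby y yby yby yby y yby yby y yby yby y yby yby yby y yby, which concatenate to the answer.

ybyyybyybyybyyybyybyyybyybyyybyybyybyyyby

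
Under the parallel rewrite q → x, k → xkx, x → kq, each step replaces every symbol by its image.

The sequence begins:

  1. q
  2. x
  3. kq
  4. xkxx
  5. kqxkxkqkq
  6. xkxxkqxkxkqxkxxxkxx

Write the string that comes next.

kqxkxkqkqxkxxkqxkxkqxkxxkqxkxkqkqkqxkxkqkq

φ(xkxxkqxkxkqxkxxxkxx) expands symbol-by-symbol to kq xkx kq kq xkx x kq xkx kq xkx x kq xkx kq kq kq xkx kq kq; joining the 19 pieces gives the next term.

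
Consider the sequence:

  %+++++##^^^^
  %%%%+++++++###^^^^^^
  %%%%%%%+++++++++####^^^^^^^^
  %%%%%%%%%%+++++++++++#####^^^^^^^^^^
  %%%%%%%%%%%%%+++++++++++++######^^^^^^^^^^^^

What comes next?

Each string has the form %^{3n-2} +^{2n+3} #^{n+1} ^^{2n+2} (n = 1, 2, …).
Setting n = 6 gives 16, 15, 7, 14 characters in each block.

%%%%%%%%%%%%%%%%+++++++++++++++#######^^^^^^^^^^^^^^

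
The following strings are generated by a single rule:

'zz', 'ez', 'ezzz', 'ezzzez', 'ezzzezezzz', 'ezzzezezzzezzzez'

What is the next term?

Each term (from the third on) is the previous term followed by the one before it: term 3 = ez·zz = ezzz.
The next term joins ezzzezezzzezzzez and ezzzezezzz.

ezzzezezzzezzzezezzzezezzz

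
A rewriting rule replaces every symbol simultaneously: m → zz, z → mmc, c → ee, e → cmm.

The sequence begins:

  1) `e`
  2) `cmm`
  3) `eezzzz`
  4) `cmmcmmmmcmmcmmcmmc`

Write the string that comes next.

Applying the rule to each of the 18 symbols of cmmcmmmmcmmcmmcmmc gives the pieces ee zz zz ee zz zz zz zz ee zz zz ee zz zz ee zz zz ee, which concatenate to the answer.

eezzzzeezzzzzzzzeezzzzeezzzzeezzzzee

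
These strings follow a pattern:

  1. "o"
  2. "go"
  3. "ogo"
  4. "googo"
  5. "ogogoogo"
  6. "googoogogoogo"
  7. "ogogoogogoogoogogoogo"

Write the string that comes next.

googoogogoogoogogoogogoogoogogoogo

Each term (from the third on) is the two preceding terms concatenated in order: term 3 = o·go = ogo.
The next term joins googoogogoogo and ogogoogogoogoogogoogo.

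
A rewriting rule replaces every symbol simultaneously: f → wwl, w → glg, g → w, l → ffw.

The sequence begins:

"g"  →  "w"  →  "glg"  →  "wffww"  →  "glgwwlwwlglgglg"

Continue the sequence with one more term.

Rewriting the 15 symbols of glgwwlwwlglgglg one by one yields w ffw w glg glg ffw glg glg ffw w ffw w w ffw w; concatenated:

wffwwglgglgffwglgglgffwwffwwwffww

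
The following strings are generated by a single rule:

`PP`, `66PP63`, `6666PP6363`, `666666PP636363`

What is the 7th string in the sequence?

s(k+1) = 66·s(k)·63, so each term gains 66 as a prefix and 63 as a suffix.
From 666666PP636363, 3 further steps: 666666PP636363 → 66666666PP63636363 → 6666666666PP6363636363 → (answer).

666666666666PP636363636363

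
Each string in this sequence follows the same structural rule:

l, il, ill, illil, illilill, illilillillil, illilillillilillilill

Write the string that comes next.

From term 3 onward, concatenate the last term with the second-to-last: il·l = ill, ill·il = illil, …
So term 8 is illilillillilillilill·illilillillil.

illilillillilillilillillilillillil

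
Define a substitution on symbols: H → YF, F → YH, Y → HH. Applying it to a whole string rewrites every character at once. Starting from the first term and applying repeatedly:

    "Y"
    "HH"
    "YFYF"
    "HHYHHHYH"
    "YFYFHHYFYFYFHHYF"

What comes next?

Applying the rule to each of the 16 symbols of YFYFHHYFYFYFHHYF gives the pieces HH YH HH YH YF YF HH YH HH YH HH YH YF YF HH YH, which concatenate to the answer.

HHYHHHYHYFYFHHYHHHYHHHYHYFYFHHYH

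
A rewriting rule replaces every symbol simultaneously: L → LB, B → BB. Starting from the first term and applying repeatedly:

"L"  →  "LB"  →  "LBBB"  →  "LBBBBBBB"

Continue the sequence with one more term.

LBBBBBBBBBBBBBBB

Expanding LBBBBBBB: L→LB, B→BB, B→BB, B→BB, B→BB, B→BB, B→BB, B→BB. Concatenated: LB BB BB BB BB BB BB BB.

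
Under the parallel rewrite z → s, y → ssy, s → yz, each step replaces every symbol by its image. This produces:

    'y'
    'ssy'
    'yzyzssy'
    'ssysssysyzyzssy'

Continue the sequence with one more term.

yzyzssyyzyzyzssyyzssysssysyzyzssy

Applying the rule to each of the 15 symbols of ssysssysyzyzssy gives the pieces yz yz ssy yz yz yz ssy yz ssy s ssy s yz yz ssy, which concatenate to the answer.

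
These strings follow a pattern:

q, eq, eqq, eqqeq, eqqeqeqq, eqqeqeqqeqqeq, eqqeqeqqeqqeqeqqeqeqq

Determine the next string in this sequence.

This is a Fibonacci-style word recurrence s(k) = s(k−1)·s(k−2): e.g. eq·q = eqq.
So term 8 is eqqeqeqqeqqeqeqqeqeqq·eqqeqeqqeqqeq.

eqqeqeqqeqqeqeqqeqeqqeqqeqeqqeqqeq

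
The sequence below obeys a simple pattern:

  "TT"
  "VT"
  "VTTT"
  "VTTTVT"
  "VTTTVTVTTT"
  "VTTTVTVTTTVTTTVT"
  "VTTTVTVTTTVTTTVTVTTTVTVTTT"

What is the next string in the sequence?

From term 3 onward, concatenate the last term with the second-to-last: VT·TT = VTTT, VTTT·VT = VTTTVT, …
The next term joins VTTTVTVTTTVTTTVTVTTTVTVTTT and VTTTVTVTTTVTTTVT.

VTTTVTVTTTVTTTVTVTTTVTVTTTVTTTVTVTTTVTTTVT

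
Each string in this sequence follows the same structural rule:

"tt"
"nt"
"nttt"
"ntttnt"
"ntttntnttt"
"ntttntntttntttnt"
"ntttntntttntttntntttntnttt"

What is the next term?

ntttntntttntttntntttntntttntttntntttntttnt

Each term (from the third on) is the previous term followed by the one before it: term 3 = nt·tt = nttt.
Continuing: ntttntntttntttntntttntnttt · ntttntntttntttnt gives term 8.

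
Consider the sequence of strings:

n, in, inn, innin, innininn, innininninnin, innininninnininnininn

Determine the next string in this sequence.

This is a Fibonacci-style word recurrence s(k) = s(k−1)·s(k−2): e.g. in·n = inn.
Continuing: innininninnininnininn · innininninnin gives term 8.

innininninnininnininninnininninnin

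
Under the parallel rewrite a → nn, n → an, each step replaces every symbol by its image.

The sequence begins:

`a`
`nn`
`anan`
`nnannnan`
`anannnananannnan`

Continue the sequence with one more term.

nnannnananannnannnannnananannnan

Replace each of the 16 characters of anannnananannnan in place — nn an nn an an an nn an nn an nn an an an nn an — and concatenate.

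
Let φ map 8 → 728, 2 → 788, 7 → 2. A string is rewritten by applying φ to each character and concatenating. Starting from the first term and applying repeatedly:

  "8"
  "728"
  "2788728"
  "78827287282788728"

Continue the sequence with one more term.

Rewriting the 17 symbols of 78827287282788728 one by one yields 2 728 728 788 2 788 728 2 788 728 788 2 728 728 2 788 728; concatenated:

27287287882788728278872878827287282788728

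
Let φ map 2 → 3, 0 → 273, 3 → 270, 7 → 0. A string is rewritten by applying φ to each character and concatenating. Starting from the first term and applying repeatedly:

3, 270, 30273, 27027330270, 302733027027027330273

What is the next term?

2702733027027027330273302733027027027330270

Replace each of the 21 characters of 302733027027027330273 in place — 270 273 3 0 270 270 273 3 0 273 3 0 273 3 0 270 270 273 3 0 270 — and concatenate.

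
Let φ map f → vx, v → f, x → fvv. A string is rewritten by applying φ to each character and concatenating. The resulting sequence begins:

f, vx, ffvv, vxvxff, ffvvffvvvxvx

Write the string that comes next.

Rewriting each symbol of ffvvffvvvxvx: f→vx, f→vx, v→f, v→f, f→vx, f→vx, v→f, v→f, v→f, x→fvv, v→f, x→fvv, which concatenates to vx vx f f vx vx f f f fvv f fvv.

vxvxffvxvxffffvvffvv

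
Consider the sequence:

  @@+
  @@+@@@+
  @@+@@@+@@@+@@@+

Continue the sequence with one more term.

Each string is two copies of the previous one joined by '@'.
Doubling @@+@@@+@@@+@@@+ with '@' between the halves:

@@+@@@+@@@+@@@+@@@+@@@+@@@+@@@+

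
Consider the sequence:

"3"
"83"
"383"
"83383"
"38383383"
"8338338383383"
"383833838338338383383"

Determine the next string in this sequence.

Each term (from the third on) is the two preceding terms concatenated in order: term 3 = 3·83 = 383.
So term 8 is 8338338383383·383833838338338383383.

8338338383383383833838338338383383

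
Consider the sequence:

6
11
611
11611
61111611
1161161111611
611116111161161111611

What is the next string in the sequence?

From term 3 onward, concatenate the second-to-last term with the last: 6·11 = 611, 11·611 = 11611, …
Continuing: 1161161111611 · 611116111161161111611 gives term 8.

1161161111611611116111161161111611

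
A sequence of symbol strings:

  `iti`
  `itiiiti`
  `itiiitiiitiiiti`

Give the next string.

s(k+1) = s(k)·i·s(k) — each term doubles the last with 'i' between the halves.
Doubling itiiitiiitiiiti with 'i' between the halves:

itiiitiiitiiitiiitiiitiiitiiiti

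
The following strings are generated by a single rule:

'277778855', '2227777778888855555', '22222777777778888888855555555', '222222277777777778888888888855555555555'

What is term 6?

Reading off run lengths: 2 runs 1, 3, 5, 7; 7 runs 4, 6, 8, 10; 8 runs 2, 5, 8, 11; 5 runs 2, 5, 8, 11 — each is linear in n (n = 1, 2, …).
For term 6, n = 6, so the run lengths are 11, 14, 17, 17.

22222222222777777777777778888888888888888855555555555555555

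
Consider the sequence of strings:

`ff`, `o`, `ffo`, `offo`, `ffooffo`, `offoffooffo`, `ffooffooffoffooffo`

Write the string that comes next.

This is a Fibonacci-style word recurrence s(k) = s(k−2)·s(k−1): e.g. ff·o = ffo.
So term 8 is offoffooffo·ffooffooffoffooffo.

offoffooffoffooffooffoffooffo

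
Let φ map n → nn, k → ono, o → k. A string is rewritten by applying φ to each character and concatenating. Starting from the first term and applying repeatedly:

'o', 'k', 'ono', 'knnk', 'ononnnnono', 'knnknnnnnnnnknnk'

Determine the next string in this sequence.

Applying the rule to each of the 16 symbols of knnknnnnnnnnknnk gives the pieces ono nn nn ono nn nn nn nn nn nn nn nn ono nn nn ono, which concatenate to the answer.

ononnnnononnnnnnnnnnnnnnnnononnnnono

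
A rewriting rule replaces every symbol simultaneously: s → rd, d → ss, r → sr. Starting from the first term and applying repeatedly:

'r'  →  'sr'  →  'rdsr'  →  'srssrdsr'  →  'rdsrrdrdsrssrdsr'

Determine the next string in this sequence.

Replace each of the 16 characters of rdsrrdrdsrssrdsr in place — sr ss rd sr sr ss sr ss rd sr rd rd sr ss rd sr — and concatenate.

srssrdsrsrsssrssrdsrrdrdsrssrdsr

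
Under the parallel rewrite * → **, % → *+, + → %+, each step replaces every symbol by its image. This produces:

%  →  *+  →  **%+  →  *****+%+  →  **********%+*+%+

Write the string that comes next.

Replace each of the 16 characters of **********%+*+%+ in place — ** ** ** ** ** ** ** ** ** ** *+ %+ ** %+ *+ %+ — and concatenate.

*********************+%+**%+*+%+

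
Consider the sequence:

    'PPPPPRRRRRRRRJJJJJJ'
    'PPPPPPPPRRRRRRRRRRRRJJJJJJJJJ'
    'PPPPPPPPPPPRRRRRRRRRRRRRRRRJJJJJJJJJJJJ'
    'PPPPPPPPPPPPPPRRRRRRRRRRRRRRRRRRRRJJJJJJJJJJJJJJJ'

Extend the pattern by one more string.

PPPPPPPPPPPPPPPPPRRRRRRRRRRRRRRRRRRRRRRRRJJJJJJJJJJJJJJJJJJ

Term n consists of 3n-1 P's, followed by 4n R's, followed by 3n J's, where the shown terms are n = 2, 3, 4, 5.
Setting n = 6 gives 17, 24, 18 characters in each block.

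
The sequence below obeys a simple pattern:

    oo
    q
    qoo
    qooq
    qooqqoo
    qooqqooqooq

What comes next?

This is a Fibonacci-style word recurrence s(k) = s(k−1)·s(k−2): e.g. q·oo = qoo.
So term 7 is qooqqooqooq·qooqqoo.

qooqqooqooqqooqqoo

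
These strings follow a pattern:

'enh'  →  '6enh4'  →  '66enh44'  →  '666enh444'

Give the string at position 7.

666666enh444444

Every step adds 6 to the front and 4 to the end of the previous string.
From 666enh444, 3 further steps: 666enh444 → 6666enh4444 → 66666enh44444 → (answer).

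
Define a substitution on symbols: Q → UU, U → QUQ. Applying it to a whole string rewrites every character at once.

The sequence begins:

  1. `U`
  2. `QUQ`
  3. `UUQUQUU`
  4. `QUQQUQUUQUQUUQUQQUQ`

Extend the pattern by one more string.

φ(QUQQUQUUQUQUUQUQQUQ) expands symbol-by-symbol to UU QUQ UU UU QUQ UU QUQ QUQ UU QUQ UU QUQ QUQ UU QUQ UU UU QUQ UU; joining the 19 pieces gives the next term.

UUQUQUUUUQUQUUQUQQUQUUQUQUUQUQQUQUUQUQUUUUQUQUU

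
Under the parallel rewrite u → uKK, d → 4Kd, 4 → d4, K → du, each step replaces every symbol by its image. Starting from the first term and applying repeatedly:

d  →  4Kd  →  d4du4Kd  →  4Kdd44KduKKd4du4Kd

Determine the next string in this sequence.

Replace each of the 18 characters of 4Kdd44KduKKd4du4Kd in place — d4 du 4Kd 4Kd d4 d4 du 4Kd uKK du du 4Kd d4 4Kd uKK d4 du 4Kd — and concatenate.

d4du4Kd4Kdd4d4du4KduKKdudu4Kdd44KduKKd4du4Kd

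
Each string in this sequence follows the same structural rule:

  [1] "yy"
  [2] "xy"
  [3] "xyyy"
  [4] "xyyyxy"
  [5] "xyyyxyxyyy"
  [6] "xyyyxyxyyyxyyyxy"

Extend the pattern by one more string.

xyyyxyxyyyxyyyxyxyyyxyxyyy

From term 3 onward, concatenate the last term with the second-to-last: xy·yy = xyyy, xyyy·xy = xyyyxy, …
The next term joins xyyyxyxyyyxyyyxy and xyyyxyxyyy.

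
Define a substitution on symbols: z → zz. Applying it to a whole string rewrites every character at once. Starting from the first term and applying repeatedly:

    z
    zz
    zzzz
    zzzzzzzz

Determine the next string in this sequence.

Rewriting each symbol of zzzzzzzz: z→zz, z→zz, z→zz, z→zz, z→zz, z→zz, z→zz, z→zz, which concatenates to zz zz zz zz zz zz zz zz.

zzzzzzzzzzzzzzzz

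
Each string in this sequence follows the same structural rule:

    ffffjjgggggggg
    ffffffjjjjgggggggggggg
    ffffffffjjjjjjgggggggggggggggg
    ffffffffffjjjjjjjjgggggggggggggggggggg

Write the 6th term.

ffffffffffffffjjjjjjjjjjjjgggggggggggggggggggggggggggg

Each string has the form f^{2n} j^{2n-2} g^{4n}, where the shown terms are n = 2, 3, 4, 5.
At n = 7 the blocks have lengths 14, 12, 28.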